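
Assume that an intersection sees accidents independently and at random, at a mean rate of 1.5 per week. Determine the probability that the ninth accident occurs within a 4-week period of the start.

Over the interval, μ = 1.5 × 4 = 6 (a 4-week period = 4 weeks).
The ninth arrival falls in the interval iff at least 9 events occur there: P(S_9 ≤ t) = P(N ≥ 9) = 1 − P(N ≤ 8) ≈ 0.1528.

0.1528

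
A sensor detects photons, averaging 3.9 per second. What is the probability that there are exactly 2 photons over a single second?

0.1539

With mean μ = 3.9 per second,
P(N = 2) = e^(−μ) μ^2/2! = e^(−3.9) · 3.9^2/2 ≈ 0.1539.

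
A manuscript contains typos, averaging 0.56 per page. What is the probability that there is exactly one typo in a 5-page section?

Over the interval, μ = 0.56 × 5 = 2.8 (a 5-page section = 5 pages).
P(N = 1) = e^(−μ) μ^1/1! = e^(−2.8) · 2.8^1/1 ≈ 0.1703.

0.1703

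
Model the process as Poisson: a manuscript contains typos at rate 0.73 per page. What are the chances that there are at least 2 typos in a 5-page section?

0.8791

Over the interval, μ = 0.73 × 5 = 3.65 (a 5-page section = 5 pages).
P(N ≥ 2) = 1 − P(N ≤ 1) = 1 − Σ_{j=0}^{1} e^(−μ) μ^j/j! ≈ 0.8791.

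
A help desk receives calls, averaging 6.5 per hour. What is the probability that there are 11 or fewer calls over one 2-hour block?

0.3532

Over the interval, μ = 6.5 × 2 = 13 (a 2-hour block = 2 hours).
P(N ≤ 11) = Σ_{j=0}^{11} e^(−μ) μ^j/j! ≈ 0.3532.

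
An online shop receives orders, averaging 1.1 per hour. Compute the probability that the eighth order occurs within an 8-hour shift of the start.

0.6522

Over the interval, μ = 1.1 × 8 = 8.8 (an 8-hour shift = 8 hours).
The eighth arrival falls in the interval iff at least 8 events occur there: P(S_8 ≤ t) = P(N ≥ 8) = 1 − P(N ≤ 7) ≈ 0.6522.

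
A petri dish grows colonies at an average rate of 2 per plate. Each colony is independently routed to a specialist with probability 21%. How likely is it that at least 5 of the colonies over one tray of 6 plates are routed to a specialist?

Thinning: the colonies that are routed to a specialist themselves form a Poisson process with rate 0.21 × 2 = 0.42 per plate.
Over the interval, μ = 0.42 × 6 = 2.52 (a tray of 6 plates = 6 plates).
P(N ≥ 5) = 1 − P(N ≤ 4) ≈ 0.1115.

0.1115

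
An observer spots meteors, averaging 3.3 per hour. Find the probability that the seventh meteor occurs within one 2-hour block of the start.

0.4892

Over the interval, μ = 3.3 × 2 = 6.6 (a 2-hour block = 2 hours).
The seventh arrival falls in the interval iff at least 7 events occur there: P(S_7 ≤ t) = P(N ≥ 7) = 1 − P(N ≤ 6) ≈ 0.4892.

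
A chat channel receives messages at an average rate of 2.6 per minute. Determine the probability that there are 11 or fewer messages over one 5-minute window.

0.3532

Over the interval, μ = 2.6 × 5 = 13 (a 5-minute window = 5 minutes).
P(N ≤ 11) = Σ_{j=0}^{11} e^(−μ) μ^j/j! ≈ 0.3532.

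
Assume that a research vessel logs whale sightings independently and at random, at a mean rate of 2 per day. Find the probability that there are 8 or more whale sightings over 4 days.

Over the interval, μ = 2 × 4 = 8 (4 days).
P(N ≥ 8) = 1 − P(N ≤ 7) = 1 − Σ_{j=0}^{7} e^(−μ) μ^j/j! ≈ 0.5470.

0.5470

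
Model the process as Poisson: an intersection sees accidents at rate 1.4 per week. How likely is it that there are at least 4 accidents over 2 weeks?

Over the interval, μ = 1.4 × 2 = 2.8 (2 weeks).
P(N ≥ 4) = 1 − P(N ≤ 3) = 1 − Σ_{j=0}^{3} e^(−μ) μ^j/j! ≈ 0.3081.

0.3081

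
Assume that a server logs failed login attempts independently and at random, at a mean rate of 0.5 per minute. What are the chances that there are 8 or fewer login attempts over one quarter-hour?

0.6620

Over the interval, μ = 0.5 × 15 = 7.5 (a quarter-hour = 15 minutes).
P(N ≤ 8) = Σ_{j=0}^{8} e^(−μ) μ^j/j! ≈ 0.6620.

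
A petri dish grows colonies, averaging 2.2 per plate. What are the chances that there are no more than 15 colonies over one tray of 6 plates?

0.7456

Over the interval, μ = 2.2 × 6 = 13.2 (a tray of 6 plates = 6 plates).
P(N ≤ 15) = Σ_{j=0}^{15} e^(−μ) μ^j/j! ≈ 0.7456.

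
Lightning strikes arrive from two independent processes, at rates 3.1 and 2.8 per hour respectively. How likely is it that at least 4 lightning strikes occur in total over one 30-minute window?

Independent Poisson processes superpose: combined rate λ = 3.1 + 2.8 = 5.9 per hour.
Over the interval, μ = 5.9 × 0.5 = 2.95 (a 30-minute window = 0.5 hours).
P(N ≥ 4) = 1 − P(N ≤ 3) ≈ 0.3416.

0.3416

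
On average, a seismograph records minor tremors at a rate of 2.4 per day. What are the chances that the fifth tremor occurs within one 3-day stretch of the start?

0.8445

Over the interval, μ = 2.4 × 3 = 7.2 (a 3-day stretch = 3 days).
The fifth arrival falls in the interval iff at least 5 events occur there: P(S_5 ≤ t) = P(N ≥ 5) = 1 − P(N ≤ 4) ≈ 0.8445.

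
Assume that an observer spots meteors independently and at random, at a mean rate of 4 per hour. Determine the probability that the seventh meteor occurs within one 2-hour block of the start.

0.6866

Over the interval, μ = 4 × 2 = 8 (a 2-hour block = 2 hours).
The seventh arrival falls in the interval iff at least 7 events occur there: P(S_7 ≤ t) = P(N ≥ 7) = 1 − P(N ≤ 6) ≈ 0.6866.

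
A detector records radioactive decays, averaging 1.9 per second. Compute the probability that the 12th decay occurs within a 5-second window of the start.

0.2480

Over the interval, μ = 1.9 × 5 = 9.5 (a 5-second window = 5 seconds).
The 12th arrival falls in the interval iff at least 12 events occur there: P(S_12 ≤ t) = P(N ≥ 12) = 1 − P(N ≤ 11) ≈ 0.2480.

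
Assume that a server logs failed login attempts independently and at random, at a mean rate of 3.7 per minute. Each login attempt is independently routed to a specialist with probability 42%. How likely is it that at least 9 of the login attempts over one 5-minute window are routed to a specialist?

Thinning: the login attempts that are routed to a specialist themselves form a Poisson process with rate 0.42 × 3.7 = 1.554 per minute.
Over the interval, μ = 1.554 × 5 = 7.77 (a 5-minute window = 5 minutes).
P(N ≥ 9) = 1 − P(N ≤ 8) ≈ 0.3754.

0.3754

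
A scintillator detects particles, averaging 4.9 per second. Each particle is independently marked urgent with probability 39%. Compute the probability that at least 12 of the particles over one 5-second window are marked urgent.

Thinning: the particles that are marked urgent themselves form a Poisson process with rate 0.39 × 4.9 = 1.911 per second.
Over the interval, μ = 1.911 × 5 = 9.555 (a 5-second window = 5 seconds).
P(N ≥ 12) = 1 − P(N ≤ 11) ≈ 0.2539.

0.2539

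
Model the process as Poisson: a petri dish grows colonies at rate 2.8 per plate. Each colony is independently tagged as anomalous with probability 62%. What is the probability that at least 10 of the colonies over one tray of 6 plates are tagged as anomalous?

Thinning: the colonies that are tagged as anomalous themselves form a Poisson process with rate 0.62 × 2.8 = 1.736 per plate.
Over the interval, μ = 1.736 × 6 = 10.416 (a tray of 6 plates = 6 plates).
P(N ≥ 10) = 1 − P(N ≤ 9) ≈ 0.5929.

0.5929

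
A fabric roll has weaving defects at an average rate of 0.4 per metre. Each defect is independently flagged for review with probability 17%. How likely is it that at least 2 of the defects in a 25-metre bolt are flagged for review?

Thinning: the defects that are flagged for review themselves form a Poisson process with rate 0.17 × 0.4 = 0.068 per metre.
Over the interval, μ = 0.068 × 25 = 1.7 (a 25-metre bolt = 25 metres).
P(N ≥ 2) = 1 − P(N ≤ 1) ≈ 0.5068.

0.5068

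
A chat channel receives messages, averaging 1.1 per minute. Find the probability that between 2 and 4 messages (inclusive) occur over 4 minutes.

0.4849

Over the interval, μ = 1.1 × 4 = 4.4 (4 minutes).
P(2 ≤ N ≤ 4) = Σ_{j=2}^{4} e^(−4.4) · 4.4^j/j! ≈ 0.4849.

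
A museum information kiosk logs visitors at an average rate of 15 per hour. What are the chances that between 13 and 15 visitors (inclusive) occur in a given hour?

0.3005

With mean μ = 15 per hour,
P(13 ≤ N ≤ 15) = Σ_{j=13}^{15} e^(−15) · 15^j/j! ≈ 0.3005.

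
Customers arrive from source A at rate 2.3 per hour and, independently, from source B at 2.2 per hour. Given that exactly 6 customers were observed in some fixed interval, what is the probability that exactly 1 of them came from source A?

0.0856

Given the total, each event is independently from source A with probability p = λ_A/(λ_A+λ_B) = 2.3/4.5 ≈ 0.5111.
So K ~ Binomial(6, 2.3/4.5): P(K = 1) = C(6,1) · (2.3/4.5)^1 · (2.2/4.5)^5 ≈ 0.0856.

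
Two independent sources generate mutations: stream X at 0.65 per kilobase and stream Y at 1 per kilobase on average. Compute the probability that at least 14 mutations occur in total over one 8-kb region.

Independent Poisson processes superpose: combined rate λ = 0.65 + 1 = 1.65 per kilobase.
Over the interval, μ = 1.65 × 8 = 13.2 (an 8-kb region = 8 kilobases).
P(N ≥ 14) = 1 − P(N ≤ 13) ≈ 0.4489.

0.4489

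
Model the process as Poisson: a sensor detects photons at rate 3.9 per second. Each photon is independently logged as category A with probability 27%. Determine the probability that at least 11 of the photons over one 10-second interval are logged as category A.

Thinning: the photons that are logged as category A themselves form a Poisson process with rate 0.27 × 3.9 = 1.053 per second.
Over the interval, μ = 1.053 × 10 = 10.53 (a 10-second interval = 10 seconds).
P(N ≥ 11) = 1 − P(N ≤ 10) ≈ 0.4830.

0.4830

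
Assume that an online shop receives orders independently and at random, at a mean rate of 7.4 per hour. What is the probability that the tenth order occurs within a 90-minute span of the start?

Over the interval, μ = 7.4 × 1.5 = 11.1 (a 90-minute span = 1.5 hours).
The tenth arrival falls in the interval iff at least 10 events occur there: P(S_10 ≤ t) = P(N ≥ 10) = 1 − P(N ≤ 9) ≈ 0.6702.

0.6702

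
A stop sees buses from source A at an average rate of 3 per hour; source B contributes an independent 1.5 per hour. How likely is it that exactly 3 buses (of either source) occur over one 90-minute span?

0.0600

Independent Poisson processes superpose: combined rate λ = 3 + 1.5 = 4.5 per hour.
Over the interval, μ = 4.5 × 1.5 = 6.75 (a 90-minute span = 1.5 hours).
P(N = 3) = e^(−6.75) · 6.75^3/3! ≈ 0.0600.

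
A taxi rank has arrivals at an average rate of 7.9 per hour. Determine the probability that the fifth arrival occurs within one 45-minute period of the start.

0.7048

Over the interval, μ = 7.9 × 0.75 = 5.925 (a 45-minute period = 0.75 hours).
The fifth arrival falls in the interval iff at least 5 events occur there: P(S_5 ≤ t) = P(N ≥ 5) = 1 − P(N ≤ 4) ≈ 0.7048.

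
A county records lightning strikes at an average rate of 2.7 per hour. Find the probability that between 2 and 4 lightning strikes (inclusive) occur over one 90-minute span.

Over the interval, μ = 2.7 × 1.5 = 4.05 (a 90-minute span = 1.5 hours).
P(2 ≤ N ≤ 4) = Σ_{j=2}^{4} e^(−4.05) · 4.05^j/j! ≈ 0.5311.

0.5311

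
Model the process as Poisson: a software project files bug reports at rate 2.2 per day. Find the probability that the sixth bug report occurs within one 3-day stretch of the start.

0.6453

Over the interval, μ = 2.2 × 3 = 6.6 (a 3-day stretch = 3 days).
The sixth arrival falls in the interval iff at least 6 events occur there: P(S_6 ≤ t) = P(N ≥ 6) = 1 − P(N ≤ 5) ≈ 0.6453.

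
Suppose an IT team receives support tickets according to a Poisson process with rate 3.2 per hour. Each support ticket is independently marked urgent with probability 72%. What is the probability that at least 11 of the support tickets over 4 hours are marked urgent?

0.3199

Thinning: the support tickets that are marked urgent themselves form a Poisson process with rate 0.72 × 3.2 = 2.304 per hour.
Over the interval, μ = 2.304 × 4 = 9.216 (4 hours).
P(N ≥ 11) = 1 − P(N ≤ 10) ≈ 0.3199.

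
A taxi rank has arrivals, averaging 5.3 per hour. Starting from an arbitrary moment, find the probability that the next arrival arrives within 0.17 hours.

Inter-arrival times are exponential with rate λ = 5.3 per hour.
P(T ≤ 0.17) = 1 − e^(−λt) = 1 − e^(−5.3 × 0.17) = 1 − e^(−0.901) ≈ 0.5938.

0.5938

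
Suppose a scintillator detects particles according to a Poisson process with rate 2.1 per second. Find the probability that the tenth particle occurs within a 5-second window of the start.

Over the interval, μ = 2.1 × 5 = 10.5 (a 5-second window = 5 seconds).
The tenth arrival falls in the interval iff at least 10 events occur there: P(S_10 ≤ t) = P(N ≥ 10) = 1 − P(N ≤ 9) ≈ 0.6029.

0.6029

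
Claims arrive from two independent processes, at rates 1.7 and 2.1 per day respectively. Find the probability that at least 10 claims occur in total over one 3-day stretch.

Independent Poisson processes superpose: combined rate λ = 1.7 + 2.1 = 3.8 per day.
Over the interval, μ = 3.8 × 3 = 11.4 (a 3-day stretch = 3 days).
P(N ≥ 10) = 1 − P(N ≤ 9) ≈ 0.7013.

0.7013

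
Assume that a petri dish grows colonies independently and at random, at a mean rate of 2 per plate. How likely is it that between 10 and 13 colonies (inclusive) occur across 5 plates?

Over the interval, μ = 2 × 5 = 10 (5 plates).
P(10 ≤ N ≤ 13) = Σ_{j=10}^{13} e^(−10) · 10^j/j! ≈ 0.4065.

0.4065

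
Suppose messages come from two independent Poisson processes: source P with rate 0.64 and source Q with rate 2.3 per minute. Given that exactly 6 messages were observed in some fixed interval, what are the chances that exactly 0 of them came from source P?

0.2292

Given the total, each event is independently from source P with probability p = λ_P/(λ_P+λ_Q) = 0.64/2.94 ≈ 0.2177.
So K ~ Binomial(6, 0.64/2.94): P(K = 0) = C(6,0) · (0.64/2.94)^0 · (2.3/2.94)^6 ≈ 0.2292.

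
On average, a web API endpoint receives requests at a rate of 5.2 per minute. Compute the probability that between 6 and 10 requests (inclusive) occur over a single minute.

0.4014

With mean μ = 5.2 per minute,
P(6 ≤ N ≤ 10) = Σ_{j=6}^{10} e^(−5.2) · 5.2^j/j! ≈ 0.4014.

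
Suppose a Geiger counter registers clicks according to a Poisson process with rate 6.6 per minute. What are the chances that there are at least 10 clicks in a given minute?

With mean μ = 6.6 per minute,
P(N ≥ 10) = 1 − P(N ≤ 9) = 1 − Σ_{j=0}^{9} e^(−μ) μ^j/j! ≈ 0.1314.

0.1314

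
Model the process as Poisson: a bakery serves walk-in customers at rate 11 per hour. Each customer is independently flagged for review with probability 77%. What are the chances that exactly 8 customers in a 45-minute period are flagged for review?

Thinning: the customers that are flagged for review themselves form a Poisson process with rate 0.77 × 11 = 8.47 per hour.
Over the interval, μ = 8.47 × 0.75 = 6.3525 (a 45-minute period = 0.75 hours).
P(N = 8) = e^(−6.3525) · 6.3525^8/8! ≈ 0.1146.

0.1146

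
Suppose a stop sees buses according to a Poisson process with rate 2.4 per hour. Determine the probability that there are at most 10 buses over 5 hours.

Over the interval, μ = 2.4 × 5 = 12 (5 hours).
P(N ≤ 10) = Σ_{j=0}^{10} e^(−μ) μ^j/j! ≈ 0.3472.

0.3472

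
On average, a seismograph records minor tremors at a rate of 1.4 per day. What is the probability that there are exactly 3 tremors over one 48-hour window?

Over the interval, μ = 1.4 × 2 = 2.8 (a 48-hour window = 2 days).
P(N = 3) = e^(−μ) μ^3/3! = e^(−2.8) · 2.8^3/6 ≈ 0.2225.

0.2225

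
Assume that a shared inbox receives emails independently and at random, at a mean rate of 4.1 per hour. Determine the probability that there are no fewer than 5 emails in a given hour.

0.3907

With mean μ = 4.1 per hour,
P(N ≥ 5) = 1 − P(N ≤ 4) = 1 − Σ_{j=0}^{4} e^(−μ) μ^j/j! ≈ 0.3907.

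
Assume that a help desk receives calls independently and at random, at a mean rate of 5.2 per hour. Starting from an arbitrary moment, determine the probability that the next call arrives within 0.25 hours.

Inter-arrival times are exponential with rate λ = 5.2 per hour.
P(T ≤ 0.25) = 1 − e^(−λt) = 1 − e^(−5.2 × 0.25) = 1 − e^(−1.3) ≈ 0.7275.

0.7275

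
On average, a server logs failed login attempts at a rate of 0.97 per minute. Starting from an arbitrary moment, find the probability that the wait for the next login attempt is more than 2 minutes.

0.1437

The wait for the next event is exponential with rate λ = 0.97 per minute.
P(T > 2) = e^(−λt) = e^(−0.97 × 2) = e^(−1.94) ≈ 0.1437.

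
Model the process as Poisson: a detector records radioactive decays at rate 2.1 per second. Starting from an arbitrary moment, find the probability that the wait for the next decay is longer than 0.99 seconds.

0.1251

The wait for the next event is exponential with rate λ = 2.1 per second.
P(T > 0.99) = e^(−λt) = e^(−2.1 × 0.99) = e^(−2.079) ≈ 0.1251.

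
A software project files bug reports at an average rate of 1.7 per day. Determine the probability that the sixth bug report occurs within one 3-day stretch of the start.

0.4016

Over the interval, μ = 1.7 × 3 = 5.1 (a 3-day stretch = 3 days).
The sixth arrival falls in the interval iff at least 6 events occur there: P(S_6 ≤ t) = P(N ≥ 6) = 1 − P(N ≤ 5) ≈ 0.4016.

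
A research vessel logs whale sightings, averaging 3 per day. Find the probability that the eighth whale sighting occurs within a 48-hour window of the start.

Over the interval, μ = 3 × 2 = 6 (a 48-hour window = 2 days).
The eighth arrival falls in the interval iff at least 8 events occur there: P(S_8 ≤ t) = P(N ≥ 8) = 1 − P(N ≤ 7) ≈ 0.2560.

0.2560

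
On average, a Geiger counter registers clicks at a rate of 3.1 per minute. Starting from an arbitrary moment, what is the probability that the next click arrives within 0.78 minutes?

0.9109

Inter-arrival times are exponential with rate λ = 3.1 per minute.
P(T ≤ 0.78) = 1 − e^(−λt) = 1 − e^(−3.1 × 0.78) = 1 − e^(−2.418) ≈ 0.9109.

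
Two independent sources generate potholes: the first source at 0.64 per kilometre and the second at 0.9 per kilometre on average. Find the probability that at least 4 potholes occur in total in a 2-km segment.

Independent Poisson processes superpose: combined rate λ = 0.64 + 0.9 = 1.54 per kilometre.
Over the interval, μ = 1.54 × 2 = 3.08 (a 2-km segment = 2 kilometres).
P(N ≥ 4) = 1 − P(N ≤ 3) ≈ 0.3707.

0.3707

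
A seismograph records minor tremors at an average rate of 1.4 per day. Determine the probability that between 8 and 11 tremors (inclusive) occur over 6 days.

Over the interval, μ = 1.4 × 6 = 8.4 (6 days).
P(8 ≤ N ≤ 11) = Σ_{j=8}^{11} e^(−8.4) · 8.4^j/j! ≈ 0.4584.

0.4584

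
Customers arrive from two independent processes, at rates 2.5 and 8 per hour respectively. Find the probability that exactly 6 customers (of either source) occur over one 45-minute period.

Independent Poisson processes superpose: combined rate λ = 2.5 + 8 = 10.5 per hour.
Over the interval, μ = 10.5 × 0.75 = 7.875 (a 45-minute period = 0.75 hours).
P(N = 6) = e^(−7.875) · 7.875^6/6! ≈ 0.1259.

0.1259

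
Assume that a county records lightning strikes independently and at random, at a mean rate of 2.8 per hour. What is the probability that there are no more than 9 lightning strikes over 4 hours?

0.3192

Over the interval, μ = 2.8 × 4 = 11.2 (4 hours).
P(N ≤ 9) = Σ_{j=0}^{9} e^(−μ) μ^j/j! ≈ 0.3192.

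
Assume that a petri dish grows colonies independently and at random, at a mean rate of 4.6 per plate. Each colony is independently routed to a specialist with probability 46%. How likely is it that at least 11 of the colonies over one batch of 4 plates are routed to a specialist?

0.2327

Thinning: the colonies that are routed to a specialist themselves form a Poisson process with rate 0.46 × 4.6 = 2.116 per plate.
Over the interval, μ = 2.116 × 4 = 8.464 (a batch of 4 plates = 4 plates).
P(N ≥ 11) = 1 − P(N ≤ 10) ≈ 0.2327.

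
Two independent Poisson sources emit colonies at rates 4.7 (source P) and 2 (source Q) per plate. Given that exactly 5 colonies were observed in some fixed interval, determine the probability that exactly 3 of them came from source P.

Given the total, each event is independently from source P with probability p = λ_P/(λ_P+λ_Q) = 4.7/6.7 ≈ 0.7015.
So K ~ Binomial(5, 4.7/6.7): P(K = 3) = C(5,3) · (4.7/6.7)^3 · (2/6.7)^2 ≈ 0.3076.

0.3076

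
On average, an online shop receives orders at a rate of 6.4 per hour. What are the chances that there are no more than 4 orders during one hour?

0.2351

With mean μ = 6.4 per hour,
P(N ≤ 4) = Σ_{j=0}^{4} e^(−μ) μ^j/j! ≈ 0.2351.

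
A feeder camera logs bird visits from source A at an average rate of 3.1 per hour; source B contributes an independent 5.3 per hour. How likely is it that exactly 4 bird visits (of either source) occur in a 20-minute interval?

Independent Poisson processes superpose: combined rate λ = 3.1 + 5.3 = 8.4 per hour.
Over the interval, μ = 8.4 × 1/3 = 2.8 (a 20-minute interval = 1/3 hours).
P(N = 4) = e^(−2.8) · 2.8^4/4! ≈ 0.1557.

0.1557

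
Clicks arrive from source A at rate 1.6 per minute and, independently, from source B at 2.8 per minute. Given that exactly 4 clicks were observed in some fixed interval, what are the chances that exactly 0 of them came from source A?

0.1640

Given the total, each event is independently from source A with probability p = λ_A/(λ_A+λ_B) = 1.6/4.4 ≈ 0.3636.
So K ~ Binomial(4, 1.6/4.4): P(K = 0) = C(4,0) · (1.6/4.4)^0 · (2.8/4.4)^4 ≈ 0.1640.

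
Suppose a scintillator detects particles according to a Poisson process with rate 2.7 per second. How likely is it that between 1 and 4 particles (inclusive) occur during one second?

With mean μ = 2.7 per second,
P(1 ≤ N ≤ 4) = Σ_{j=1}^{4} e^(−2.7) · 2.7^j/j! ≈ 0.7957.

0.7957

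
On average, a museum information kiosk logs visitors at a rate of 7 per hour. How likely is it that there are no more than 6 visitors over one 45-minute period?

0.7248

Over the interval, μ = 7 × 0.75 = 5.25 (a 45-minute period = 0.75 hours).
P(N ≤ 6) = Σ_{j=0}^{6} e^(−μ) μ^j/j! ≈ 0.7248.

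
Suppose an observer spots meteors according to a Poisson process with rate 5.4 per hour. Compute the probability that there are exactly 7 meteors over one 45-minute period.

0.0618

Over the interval, μ = 5.4 × 0.75 = 4.05 (a 45-minute period = 0.75 hours).
P(N = 7) = e^(−μ) μ^7/7! = e^(−4.05) · 4.05^7/5040 ≈ 0.0618.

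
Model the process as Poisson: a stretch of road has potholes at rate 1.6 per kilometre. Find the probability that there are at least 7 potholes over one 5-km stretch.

0.6866

Over the interval, μ = 1.6 × 5 = 8 (a 5-km stretch = 5 kilometres).
P(N ≥ 7) = 1 − P(N ≤ 6) = 1 − Σ_{j=0}^{6} e^(−μ) μ^j/j! ≈ 0.6866.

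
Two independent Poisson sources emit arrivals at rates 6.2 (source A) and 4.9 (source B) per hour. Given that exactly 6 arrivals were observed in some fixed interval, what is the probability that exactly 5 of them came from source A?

0.1440

Given the total, each event is independently from source A with probability p = λ_A/(λ_A+λ_B) = 6.2/11.1 ≈ 0.5586.
So K ~ Binomial(6, 6.2/11.1): P(K = 5) = C(6,5) · (6.2/11.1)^5 · (4.9/11.1)^1 ≈ 0.1440.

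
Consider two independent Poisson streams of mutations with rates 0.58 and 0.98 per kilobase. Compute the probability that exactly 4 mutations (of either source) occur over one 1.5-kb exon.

0.1203

Independent Poisson processes superpose: combined rate λ = 0.58 + 0.98 = 1.56 per kilobase.
Over the interval, μ = 1.56 × 1.5 = 2.34 (a 1.5-kb exon = 1.5 kilobases).
P(N = 4) = e^(−2.34) · 2.34^4/4! ≈ 0.1203.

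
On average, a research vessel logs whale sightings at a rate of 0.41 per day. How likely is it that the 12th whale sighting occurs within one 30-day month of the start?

0.5722

Over the interval, μ = 0.41 × 30 = 12.3 (a 30-day month = 30 days).
The 12th arrival falls in the interval iff at least 12 events occur there: P(S_12 ≤ t) = P(N ≥ 12) = 1 − P(N ≤ 11) ≈ 0.5722.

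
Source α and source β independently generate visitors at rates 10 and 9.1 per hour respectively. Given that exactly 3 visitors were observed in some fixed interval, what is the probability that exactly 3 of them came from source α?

Given the total, each event is independently from source α with probability p = λ_α/(λ_α+λ_β) = 10/19.1 ≈ 0.5236.
So K ~ Binomial(3, 10/19.1): P(K = 3) = C(3,3) · (10/19.1)^3 · (9.1/19.1)^0 ≈ 0.1435.

0.1435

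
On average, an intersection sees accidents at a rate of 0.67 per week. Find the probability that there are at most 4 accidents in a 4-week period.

0.8659

Over the interval, μ = 0.67 × 4 = 2.68 (a 4-week period = 4 weeks).
P(N ≤ 4) = Σ_{j=0}^{4} e^(−μ) μ^j/j! ≈ 0.8659.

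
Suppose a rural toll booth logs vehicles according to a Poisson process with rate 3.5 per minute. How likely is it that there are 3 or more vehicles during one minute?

With mean μ = 3.5 per minute,
P(N ≥ 3) = 1 − P(N ≤ 2) = 1 − Σ_{j=0}^{2} e^(−μ) μ^j/j! ≈ 0.6792.

0.6792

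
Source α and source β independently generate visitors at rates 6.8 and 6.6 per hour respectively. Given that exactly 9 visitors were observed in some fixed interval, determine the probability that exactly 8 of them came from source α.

0.0195

Given the total, each event is independently from source α with probability p = λ_α/(λ_α+λ_β) = 6.8/13.4 ≈ 0.5075.
So K ~ Binomial(9, 6.8/13.4): P(K = 8) = C(9,8) · (6.8/13.4)^8 · (6.6/13.4)^1 ≈ 0.0195.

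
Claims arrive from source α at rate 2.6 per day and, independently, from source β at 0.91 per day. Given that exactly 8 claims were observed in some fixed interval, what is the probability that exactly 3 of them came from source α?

0.0267

Given the total, each event is independently from source α with probability p = λ_α/(λ_α+λ_β) = 2.6/3.51 ≈ 0.7407.
So K ~ Binomial(8, 2.6/3.51): P(K = 3) = C(8,3) · (2.6/3.51)^3 · (0.91/3.51)^5 ≈ 0.0267.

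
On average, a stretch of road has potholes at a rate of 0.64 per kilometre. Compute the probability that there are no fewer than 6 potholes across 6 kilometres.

0.1904

Over the interval, μ = 0.64 × 6 = 3.84 (6 kilometres).
P(N ≥ 6) = 1 − P(N ≤ 5) = 1 − Σ_{j=0}^{5} e^(−μ) μ^j/j! ≈ 0.1904.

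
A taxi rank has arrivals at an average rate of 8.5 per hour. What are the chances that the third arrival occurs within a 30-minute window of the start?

Over the interval, μ = 8.5 × 0.5 = 4.25 (a 30-minute window = 0.5 hours).
The third arrival falls in the interval iff at least 3 events occur there: P(S_3 ≤ t) = P(N ≥ 3) = 1 − P(N ≤ 2) ≈ 0.7963.

0.7963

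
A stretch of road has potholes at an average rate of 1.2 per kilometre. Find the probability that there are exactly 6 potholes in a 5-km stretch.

Over the interval, μ = 1.2 × 5 = 6 (a 5-km stretch = 5 kilometres).
P(N = 6) = e^(−μ) μ^6/6! = e^(−6) · 6^6/720 ≈ 0.1606.

0.1606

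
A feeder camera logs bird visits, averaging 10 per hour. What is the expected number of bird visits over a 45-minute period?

E[N] = λt = 10 × 0.75 = 7.5 (a 45-minute period = 0.75 hours).

7.5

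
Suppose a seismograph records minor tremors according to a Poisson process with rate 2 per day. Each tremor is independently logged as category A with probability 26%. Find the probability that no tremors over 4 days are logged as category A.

0.1249

Thinning: the tremors that are logged as category A themselves form a Poisson process with rate 0.26 × 2 = 0.52 per day.
Over the interval, μ = 0.52 × 4 = 2.08 (4 days).
P(N = 0) = e^(−2.08) · 2.08^0/0! ≈ 0.1249.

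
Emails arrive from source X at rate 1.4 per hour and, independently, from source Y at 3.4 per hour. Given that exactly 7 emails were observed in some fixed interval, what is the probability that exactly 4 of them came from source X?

Given the total, each event is independently from source X with probability p = λ_X/(λ_X+λ_Y) = 1.4/4.8 ≈ 0.2917.
So K ~ Binomial(7, 1.4/4.8): P(K = 4) = C(7,4) · (1.4/4.8)^4 · (3.4/4.8)^3 ≈ 0.0900.

0.0900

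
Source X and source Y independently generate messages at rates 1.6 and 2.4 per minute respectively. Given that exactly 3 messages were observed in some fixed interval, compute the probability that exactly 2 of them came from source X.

0.2880

Given the total, each event is independently from source X with probability p = λ_X/(λ_X+λ_Y) = 1.6/4 = 0.4000.
So K ~ Binomial(3, 1.6/4): P(K = 2) = C(3,2) · (1.6/4)^2 · (2.4/4)^1 ≈ 0.2880.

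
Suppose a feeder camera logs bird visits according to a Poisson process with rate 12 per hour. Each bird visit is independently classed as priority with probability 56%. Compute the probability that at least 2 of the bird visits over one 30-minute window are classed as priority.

0.8486

Thinning: the bird visits that are classed as priority themselves form a Poisson process with rate 0.56 × 12 = 6.72 per hour.
Over the interval, μ = 6.72 × 0.5 = 3.36 (a 30-minute window = 0.5 hours).
P(N ≥ 2) = 1 − P(N ≤ 1) ≈ 0.8486.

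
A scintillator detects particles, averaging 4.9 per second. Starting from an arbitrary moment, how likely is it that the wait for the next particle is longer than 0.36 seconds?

The wait for the next event is exponential with rate λ = 4.9 per second.
P(T > 0.36) = e^(−λt) = e^(−4.9 × 0.36) = e^(−1.764) ≈ 0.1714.

0.1714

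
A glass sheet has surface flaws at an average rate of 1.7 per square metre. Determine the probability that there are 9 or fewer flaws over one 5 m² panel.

0.6530

Over the interval, μ = 1.7 × 5 = 8.5 (a 5 m² panel = 5 square metres).
P(N ≤ 9) = Σ_{j=0}^{9} e^(−μ) μ^j/j! ≈ 0.6530.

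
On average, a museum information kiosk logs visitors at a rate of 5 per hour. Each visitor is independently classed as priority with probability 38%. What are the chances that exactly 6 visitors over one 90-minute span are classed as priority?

0.0431

Thinning: the visitors that are classed as priority themselves form a Poisson process with rate 0.38 × 5 = 1.9 per hour.
Over the interval, μ = 1.9 × 1.5 = 2.85 (a 90-minute span = 1.5 hours).
P(N = 6) = e^(−2.85) · 2.85^6/6! ≈ 0.0431.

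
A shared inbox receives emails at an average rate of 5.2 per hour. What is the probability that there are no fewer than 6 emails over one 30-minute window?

0.0490

Over the interval, μ = 5.2 × 0.5 = 2.6 (a 30-minute window = 0.5 hours).
P(N ≥ 6) = 1 − P(N ≤ 5) = 1 − Σ_{j=0}^{5} e^(−μ) μ^j/j! ≈ 0.0490.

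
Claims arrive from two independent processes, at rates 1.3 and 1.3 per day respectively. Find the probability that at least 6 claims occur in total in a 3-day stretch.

Independent Poisson processes superpose: combined rate λ = 1.3 + 1.3 = 2.6 per day.
Over the interval, μ = 2.6 × 3 = 7.8 (a 3-day stretch = 3 days).
P(N ≥ 6) = 1 − P(N ≤ 5) ≈ 0.7897.

0.7897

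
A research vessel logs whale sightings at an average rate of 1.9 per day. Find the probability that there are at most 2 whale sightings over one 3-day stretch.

0.0768

Over the interval, μ = 1.9 × 3 = 5.7 (a 3-day stretch = 3 days).
P(N ≤ 2) = Σ_{j=0}^{2} e^(−μ) μ^j/j! ≈ 0.0768.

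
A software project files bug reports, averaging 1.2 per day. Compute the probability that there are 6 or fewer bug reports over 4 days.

0.7908

Over the interval, μ = 1.2 × 4 = 4.8 (4 days).
P(N ≤ 6) = Σ_{j=0}^{6} e^(−μ) μ^j/j! ≈ 0.7908.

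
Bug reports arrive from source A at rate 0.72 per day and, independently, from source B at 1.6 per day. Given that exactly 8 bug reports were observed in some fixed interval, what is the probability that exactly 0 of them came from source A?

Given the total, each event is independently from source A with probability p = λ_A/(λ_A+λ_B) = 0.72/2.32 ≈ 0.3103.
So K ~ Binomial(8, 0.72/2.32): P(K = 0) = C(8,0) · (0.72/2.32)^0 · (1.6/2.32)^8 ≈ 0.0512.

0.0512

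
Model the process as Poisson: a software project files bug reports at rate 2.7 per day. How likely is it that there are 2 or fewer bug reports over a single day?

0.4936

With mean μ = 2.7 per day,
P(N ≤ 2) = Σ_{j=0}^{2} e^(−μ) μ^j/j! ≈ 0.4936.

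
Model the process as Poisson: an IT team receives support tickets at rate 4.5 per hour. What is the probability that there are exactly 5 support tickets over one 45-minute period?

0.1249

Over the interval, μ = 4.5 × 0.75 = 3.375 (a 45-minute period = 0.75 hours).
P(N = 5) = e^(−μ) μ^5/5! = e^(−3.375) · 3.375^5/120 ≈ 0.1249.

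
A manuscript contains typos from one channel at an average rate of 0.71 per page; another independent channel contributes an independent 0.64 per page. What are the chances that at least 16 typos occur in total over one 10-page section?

Independent Poisson processes superpose: combined rate λ = 0.71 + 0.64 = 1.35 per page.
Over the interval, μ = 1.35 × 10 = 13.5 (a 10-page section = 10 pages).
P(N ≥ 16) = 1 − P(N ≤ 15) ≈ 0.2822.

0.2822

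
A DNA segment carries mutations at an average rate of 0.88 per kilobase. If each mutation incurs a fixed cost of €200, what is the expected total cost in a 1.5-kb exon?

E[N] = 0.88 × 1.5 = 1.32 (a 1.5-kb exon = 1.5 kilobases); E[cost] = 1.32 × €200 = €264.

€264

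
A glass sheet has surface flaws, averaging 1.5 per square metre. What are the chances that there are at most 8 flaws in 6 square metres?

Over the interval, μ = 1.5 × 6 = 9 (6 square metres).
P(N ≤ 8) = Σ_{j=0}^{8} e^(−μ) μ^j/j! ≈ 0.4557.

0.4557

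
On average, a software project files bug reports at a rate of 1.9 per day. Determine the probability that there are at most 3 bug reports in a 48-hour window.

0.4735

Over the interval, μ = 1.9 × 2 = 3.8 (a 48-hour window = 2 days).
P(N ≤ 3) = Σ_{j=0}^{3} e^(−μ) μ^j/j! ≈ 0.4735.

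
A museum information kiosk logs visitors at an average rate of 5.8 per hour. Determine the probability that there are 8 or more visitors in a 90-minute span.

0.6398

Over the interval, μ = 5.8 × 1.5 = 8.7 (a 90-minute span = 1.5 hours).
P(N ≥ 8) = 1 − P(N ≤ 7) = 1 − Σ_{j=0}^{7} e^(−μ) μ^j/j! ≈ 0.6398.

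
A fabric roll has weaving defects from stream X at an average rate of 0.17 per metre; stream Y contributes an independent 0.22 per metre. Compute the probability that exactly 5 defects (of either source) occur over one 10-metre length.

0.1522

Independent Poisson processes superpose: combined rate λ = 0.17 + 0.22 = 0.39 per metre.
Over the interval, μ = 0.39 × 10 = 3.9 (a 10-metre length = 10 metres).
P(N = 5) = e^(−3.9) · 3.9^5/5! ≈ 0.1522.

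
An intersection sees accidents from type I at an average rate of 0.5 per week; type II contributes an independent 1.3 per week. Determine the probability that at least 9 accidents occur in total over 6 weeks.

Independent Poisson processes superpose: combined rate λ = 0.5 + 1.3 = 1.8 per week.
Over the interval, μ = 1.8 × 6 = 10.8 (6 weeks).
P(N ≥ 9) = 1 − P(N ≤ 8) ≈ 0.7498.

0.7498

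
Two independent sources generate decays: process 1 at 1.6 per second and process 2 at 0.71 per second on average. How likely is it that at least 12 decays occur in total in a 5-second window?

Independent Poisson processes superpose: combined rate λ = 1.6 + 0.71 = 2.31 per second.
Over the interval, μ = 2.31 × 5 = 11.55 (a 5-second window = 5 seconds).
P(N ≥ 12) = 1 − P(N ≤ 11) ≈ 0.4861.

0.4861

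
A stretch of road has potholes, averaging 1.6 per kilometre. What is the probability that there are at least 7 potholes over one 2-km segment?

Over the interval, μ = 1.6 × 2 = 3.2 (a 2-km segment = 2 kilometres).
P(N ≥ 7) = 1 − P(N ≤ 6) = 1 − Σ_{j=0}^{6} e^(−μ) μ^j/j! ≈ 0.0446.

0.0446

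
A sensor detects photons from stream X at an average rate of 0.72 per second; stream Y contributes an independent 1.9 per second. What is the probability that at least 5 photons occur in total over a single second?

0.1254

Independent Poisson processes superpose: combined rate λ = 0.72 + 1.9 = 2.62 per second.
So μ = 2.62.
P(N ≥ 5) = 1 − P(N ≤ 4) ≈ 0.1254.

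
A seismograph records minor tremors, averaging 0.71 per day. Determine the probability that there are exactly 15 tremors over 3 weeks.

0.1024

Over the interval, μ = 0.71 × 21 = 14.91 (3 weeks = 21 days).
P(N = 15) = e^(−μ) μ^15/15! = e^(−14.91) · 14.91^15/1307674368000 ≈ 0.1024.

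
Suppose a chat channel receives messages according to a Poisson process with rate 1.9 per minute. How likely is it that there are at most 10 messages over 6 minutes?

Over the interval, μ = 1.9 × 6 = 11.4 (6 minutes).
P(N ≤ 10) = Σ_{j=0}^{10} e^(−μ) μ^j/j! ≈ 0.4131.

0.4131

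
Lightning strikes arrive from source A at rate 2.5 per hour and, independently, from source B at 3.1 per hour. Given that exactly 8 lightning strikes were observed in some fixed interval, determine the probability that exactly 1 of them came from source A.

0.0569

Given the total, each event is independently from source A with probability p = λ_A/(λ_A+λ_B) = 2.5/5.6 ≈ 0.4464.
So K ~ Binomial(8, 2.5/5.6): P(K = 1) = C(8,1) · (2.5/5.6)^1 · (3.1/5.6)^7 ≈ 0.0569.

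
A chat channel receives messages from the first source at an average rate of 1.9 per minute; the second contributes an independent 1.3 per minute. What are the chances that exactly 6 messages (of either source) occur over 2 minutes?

Independent Poisson processes superpose: combined rate λ = 1.9 + 1.3 = 3.2 per minute.
Over the interval, μ = 3.2 × 2 = 6.4 (2 minutes).
P(N = 6) = e^(−6.4) · 6.4^6/6! ≈ 0.1586.

0.1586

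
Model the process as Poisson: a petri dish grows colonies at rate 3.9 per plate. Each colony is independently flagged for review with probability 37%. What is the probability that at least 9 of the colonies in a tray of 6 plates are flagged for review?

Thinning: the colonies that are flagged for review themselves form a Poisson process with rate 0.37 × 3.9 = 1.443 per plate.
Over the interval, μ = 1.443 × 6 = 8.658 (a tray of 6 plates = 6 plates).
P(N ≥ 9) = 1 − P(N ≤ 8) ≈ 0.4985.

0.4985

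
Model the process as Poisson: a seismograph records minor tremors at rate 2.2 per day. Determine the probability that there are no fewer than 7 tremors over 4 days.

Over the interval, μ = 2.2 × 4 = 8.8 (4 days).
P(N ≥ 7) = 1 − P(N ≤ 6) = 1 − Σ_{j=0}^{6} e^(−μ) μ^j/j! ≈ 0.7744.

0.7744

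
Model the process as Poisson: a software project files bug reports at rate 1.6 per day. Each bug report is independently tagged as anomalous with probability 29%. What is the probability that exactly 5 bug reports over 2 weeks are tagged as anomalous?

0.1455

Thinning: the bug reports that are tagged as anomalous themselves form a Poisson process with rate 0.29 × 1.6 = 0.464 per day.
Over the interval, μ = 0.464 × 14 = 6.496 (2 weeks = 14 days).
P(N = 5) = e^(−6.496) · 6.496^5/5! ≈ 0.1455.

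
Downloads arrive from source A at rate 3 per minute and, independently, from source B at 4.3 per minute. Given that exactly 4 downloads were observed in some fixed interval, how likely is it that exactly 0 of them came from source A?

0.1204

Given the total, each event is independently from source A with probability p = λ_A/(λ_A+λ_B) = 3/7.3 ≈ 0.4110.
So K ~ Binomial(4, 3/7.3): P(K = 0) = C(4,0) · (3/7.3)^0 · (4.3/7.3)^4 ≈ 0.1204.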